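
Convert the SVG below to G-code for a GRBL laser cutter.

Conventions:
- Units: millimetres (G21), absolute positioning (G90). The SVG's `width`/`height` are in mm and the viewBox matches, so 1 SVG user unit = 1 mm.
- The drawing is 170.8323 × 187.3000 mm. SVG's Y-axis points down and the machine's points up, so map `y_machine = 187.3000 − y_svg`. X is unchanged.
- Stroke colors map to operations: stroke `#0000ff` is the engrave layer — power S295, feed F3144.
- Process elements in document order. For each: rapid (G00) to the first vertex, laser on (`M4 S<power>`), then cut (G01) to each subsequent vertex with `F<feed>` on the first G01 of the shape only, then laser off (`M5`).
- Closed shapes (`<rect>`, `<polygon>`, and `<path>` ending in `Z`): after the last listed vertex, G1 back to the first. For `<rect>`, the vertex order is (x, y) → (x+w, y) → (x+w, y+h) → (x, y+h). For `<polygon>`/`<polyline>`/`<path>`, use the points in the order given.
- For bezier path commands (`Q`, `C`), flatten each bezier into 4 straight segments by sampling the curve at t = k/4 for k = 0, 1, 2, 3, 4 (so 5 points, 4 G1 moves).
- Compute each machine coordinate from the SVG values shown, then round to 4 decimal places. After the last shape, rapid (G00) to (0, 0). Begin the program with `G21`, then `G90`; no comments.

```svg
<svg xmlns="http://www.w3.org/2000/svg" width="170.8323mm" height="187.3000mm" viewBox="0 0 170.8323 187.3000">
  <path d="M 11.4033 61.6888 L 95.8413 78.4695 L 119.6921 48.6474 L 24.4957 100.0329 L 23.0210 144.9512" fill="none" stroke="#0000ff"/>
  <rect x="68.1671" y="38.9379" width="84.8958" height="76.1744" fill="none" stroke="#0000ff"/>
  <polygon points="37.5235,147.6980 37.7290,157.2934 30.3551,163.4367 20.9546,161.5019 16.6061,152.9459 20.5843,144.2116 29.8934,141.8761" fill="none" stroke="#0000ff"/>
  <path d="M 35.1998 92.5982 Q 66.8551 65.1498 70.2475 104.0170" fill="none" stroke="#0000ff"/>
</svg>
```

1 u = 1 mm; y_m = 187.3000 − y.

[1] `<path>` open polyline, #0000ff→engrave S295 F3144: (11.4033,125.6112) → (95.8413,108.8305) → (119.6921,138.6526) → (24.4957,87.2671) → (23.0210,42.3488)

[2] `<rect>` rectangle, #0000ff→engrave S295 F3144: (68.1671,148.3621) → (153.0629,148.3621) → (153.0629,72.1877) → (68.1671,72.1877) → (68.1671,148.3621) (closed)

[3] `<polygon>` regular polygon, #0000ff→engrave S295 F3144: (37.5235,39.6020) → (37.7290,30.0066) → (30.3551,23.8633) → (20.9546,25.7981) → (16.6061,34.3541) → (20.5843,43.0884) → (29.8934,45.4239) → (37.5235,39.6020) (closed)

[4] `<path>` quadratic bezier, #0000ff→engrave S295 F3144: (35.1998,94.7018) → (49.2610,104.2813) → (59.7894,105.5713) → (66.7849,98.5719) → (70.2475,83.2830)

G21
G90
G00 X11.4033 Y125.6112
M4 S295
G01 X95.8413 Y108.8305 F3144
G01 X119.6921 Y138.6526
G01 X24.4957 Y87.2671
G01 X23.0210 Y42.3488
M5
G00 X68.1671 Y148.3621
M4 S295
G01 X153.0629 Y148.3621 F3144
G01 X153.0629 Y72.1877
G01 X68.1671 Y72.1877
G01 X68.1671 Y148.3621
M5
G00 X37.5235 Y39.6020
M4 S295
G01 X37.7290 Y30.0066 F3144
G01 X30.3551 Y23.8633
G01 X20.9546 Y25.7981
G01 X16.6061 Y34.3541
G01 X20.5843 Y43.0884
G01 X29.8934 Y45.4239
G01 X37.5235 Y39.6020
M5
G00 X35.1998 Y94.7018
M4 S295
G01 X49.2610 Y104.2813 F3144
G01 X59.7894 Y105.5713
G01 X66.7849 Y98.5719
G01 X70.2475 Y83.2830
M5
G00 X0.0000 Y0.0000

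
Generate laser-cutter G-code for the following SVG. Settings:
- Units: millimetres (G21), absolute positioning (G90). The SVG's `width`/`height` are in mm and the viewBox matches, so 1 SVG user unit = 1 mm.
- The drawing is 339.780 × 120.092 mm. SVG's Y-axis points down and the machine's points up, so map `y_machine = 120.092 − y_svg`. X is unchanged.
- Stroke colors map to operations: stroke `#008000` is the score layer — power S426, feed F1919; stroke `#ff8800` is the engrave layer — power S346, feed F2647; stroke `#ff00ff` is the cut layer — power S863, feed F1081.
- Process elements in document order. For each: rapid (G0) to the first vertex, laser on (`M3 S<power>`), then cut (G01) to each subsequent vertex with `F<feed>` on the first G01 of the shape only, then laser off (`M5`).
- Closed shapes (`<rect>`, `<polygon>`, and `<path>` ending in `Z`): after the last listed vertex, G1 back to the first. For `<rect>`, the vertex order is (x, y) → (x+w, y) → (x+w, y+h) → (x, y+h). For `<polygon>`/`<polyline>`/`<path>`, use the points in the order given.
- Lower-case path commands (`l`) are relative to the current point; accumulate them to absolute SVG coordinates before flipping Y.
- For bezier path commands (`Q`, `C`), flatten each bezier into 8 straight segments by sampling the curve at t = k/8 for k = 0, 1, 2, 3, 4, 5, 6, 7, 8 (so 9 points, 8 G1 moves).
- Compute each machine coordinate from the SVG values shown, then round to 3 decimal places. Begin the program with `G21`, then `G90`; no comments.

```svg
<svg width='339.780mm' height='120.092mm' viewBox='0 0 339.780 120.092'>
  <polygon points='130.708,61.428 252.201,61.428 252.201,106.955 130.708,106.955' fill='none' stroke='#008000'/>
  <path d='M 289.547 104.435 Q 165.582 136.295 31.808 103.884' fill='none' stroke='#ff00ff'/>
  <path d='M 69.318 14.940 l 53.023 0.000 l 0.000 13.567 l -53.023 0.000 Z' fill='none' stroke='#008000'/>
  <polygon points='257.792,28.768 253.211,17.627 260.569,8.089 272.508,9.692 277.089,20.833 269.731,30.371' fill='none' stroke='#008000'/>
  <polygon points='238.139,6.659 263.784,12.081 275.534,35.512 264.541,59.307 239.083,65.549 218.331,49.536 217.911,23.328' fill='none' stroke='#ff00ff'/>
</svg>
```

Since the viewBox matches the mm dimensions, user units are millimetres directly. The only transform is the Y-flip y_m = 120.092 − y_svg.

Shape 1 is a rectangle drawn with `<polygon>`. Its stroke #008000 means score at S426, F1919. After flipping Y the toolpath is (130.708,58.664) → (252.201,58.664) → (252.201,13.137) → (130.708,13.137) → (130.708,58.664), returning to the start.

Shape 2 is a quadratic bezier drawn with `<path>`. Its stroke #ff00ff means cut at S863, F1081. After flipping Y the toolpath is (289.547,15.657) → (258.402,8.696) → (226.951,3.744) → (195.194,0.800) → (163.130,-0.135) → (130.759,0.938) → (98.082,4.019) → (65.098,9.109) → (31.808,16.208).

Shape 3 is a rectangle drawn with `<path>`. Its stroke #008000 means score at S426, F1919. After flipping Y the toolpath is (69.318,105.152) → (122.341,105.152) → (122.341,91.585) → (69.318,91.585) → (69.318,105.152), returning to the start.

Shape 4 is a regular polygon drawn with `<polygon>`. Its stroke #008000 means score at S426, F1919. After flipping Y the toolpath is (257.792,91.324) → (253.211,102.465) → (260.569,112.003) → (272.508,110.400) → (277.089,99.259) → (269.731,89.721) → (257.792,91.324), returning to the start.

Shape 5 is a regular polygon drawn with `<polygon>`. Its stroke #ff00ff means cut at S863, F1081. After flipping Y the toolpath is (238.139,113.433) → (263.784,108.011) → (275.534,84.580) → (264.541,60.785) → (239.083,54.543) → (218.331,70.556) → (217.911,96.764) → (238.139,113.433), returning to the start.

G21
G90
G0 X130.708 Y58.664
M3 S426
G01 X252.201 Y58.664 F1919
G01 X252.201 Y13.137
G01 X130.708 Y13.137
G01 X130.708 Y58.664
M5
G0 X289.547 Y15.657
M3 S863
G01 X258.402 Y8.696 F1081
G01 X226.951 Y3.744
G01 X195.194 Y0.800
G01 X163.130 Y-0.135
G01 X130.759 Y0.938
G01 X98.082 Y4.019
G01 X65.098 Y9.109
G01 X31.808 Y16.208
M5
G0 X69.318 Y105.152
M3 S426
G01 X122.341 Y105.152 F1919
G01 X122.341 Y91.585
G01 X69.318 Y91.585
G01 X69.318 Y105.152
M5
G0 X257.792 Y91.324
M3 S426
G01 X253.211 Y102.465 F1919
G01 X260.569 Y112.003
G01 X272.508 Y110.400
G01 X277.089 Y99.259
G01 X269.731 Y89.721
G01 X257.792 Y91.324
M5
G0 X238.139 Y113.433
M3 S863
G01 X263.784 Y108.011 F1081
G01 X275.534 Y84.580
G01 X264.541 Y60.785
G01 X239.083 Y54.543
G01 X218.331 Y70.556
G01 X217.911 Y96.764
G01 X238.139 Y113.433
M5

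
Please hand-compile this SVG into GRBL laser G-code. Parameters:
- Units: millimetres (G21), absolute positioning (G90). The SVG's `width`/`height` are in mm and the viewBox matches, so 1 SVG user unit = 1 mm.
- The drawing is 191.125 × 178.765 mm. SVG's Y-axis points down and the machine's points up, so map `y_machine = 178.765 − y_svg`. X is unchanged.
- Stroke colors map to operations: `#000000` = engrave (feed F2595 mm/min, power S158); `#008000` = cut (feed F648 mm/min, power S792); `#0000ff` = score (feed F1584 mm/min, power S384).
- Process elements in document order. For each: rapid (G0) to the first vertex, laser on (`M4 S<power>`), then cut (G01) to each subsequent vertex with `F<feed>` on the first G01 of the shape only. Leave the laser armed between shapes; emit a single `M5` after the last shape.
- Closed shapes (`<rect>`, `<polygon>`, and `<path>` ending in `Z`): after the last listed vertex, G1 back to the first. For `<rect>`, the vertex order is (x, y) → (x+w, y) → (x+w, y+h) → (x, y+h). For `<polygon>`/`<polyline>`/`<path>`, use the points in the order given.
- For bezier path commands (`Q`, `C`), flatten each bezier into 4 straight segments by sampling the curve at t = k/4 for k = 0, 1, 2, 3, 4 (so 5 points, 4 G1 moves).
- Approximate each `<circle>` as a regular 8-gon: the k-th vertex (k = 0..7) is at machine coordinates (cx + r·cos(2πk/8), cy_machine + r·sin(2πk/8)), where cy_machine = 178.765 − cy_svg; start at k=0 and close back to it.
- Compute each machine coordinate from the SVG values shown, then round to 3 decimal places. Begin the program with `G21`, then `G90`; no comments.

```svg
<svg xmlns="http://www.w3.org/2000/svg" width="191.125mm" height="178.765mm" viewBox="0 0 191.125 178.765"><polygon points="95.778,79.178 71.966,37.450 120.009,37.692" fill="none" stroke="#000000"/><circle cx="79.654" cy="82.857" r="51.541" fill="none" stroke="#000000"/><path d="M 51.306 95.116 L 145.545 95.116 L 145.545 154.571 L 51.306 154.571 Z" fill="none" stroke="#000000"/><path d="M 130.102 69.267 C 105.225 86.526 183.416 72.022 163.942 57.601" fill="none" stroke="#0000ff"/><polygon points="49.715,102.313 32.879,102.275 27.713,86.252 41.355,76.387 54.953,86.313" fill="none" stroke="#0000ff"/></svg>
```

G21
G90
G0 X95.778 Y99.587
M4 S158
G01 X71.966 Y141.315 F2595
G01 X120.009 Y141.073
G01 X95.778 Y99.587
G0 X131.195 Y95.908
M4 S158
G01 X116.099 Y132.353 F2595
G01 X79.654 Y147.449
G01 X43.209 Y132.353
G01 X28.113 Y95.908
G01 X43.209 Y59.463
G01 X79.654 Y44.367
G01 X116.099 Y59.463
G01 X131.195 Y95.908
G0 X51.306 Y83.649
M4 S158
G01 X145.545 Y83.649 F2595
G01 X145.545 Y24.194
G01 X51.306 Y24.194
G01 X51.306 Y83.649
G0 X130.102 Y109.498
M4 S384
G01 X127.633 Y102.012 F1584
G01 X144.996 Y103.451
G01 X163.372 Y110.830
G01 X163.942 Y121.164
G0 X49.715 Y76.452
M4 S384
G01 X32.879 Y76.490 F1584
G01 X27.713 Y92.513
G01 X41.355 Y102.378
G01 X54.953 Y92.452
G01 X49.715 Y76.452
M5

1 u = 1 mm; y_m = 178.765 − y.

[1] `<polygon>` regular polygon, #000000→engrave S158 F2595: (95.778,99.587) → (71.966,141.315) → (120.009,141.073) → (95.778,99.587) (closed)

[2] `<circle>` circle, #000000→engrave S158 F2595: (131.195,95.908) → (116.099,132.353) → (79.654,147.449) → (43.209,132.353) → (28.113,95.908) → (43.209,59.463) → (79.654,44.367) → (116.099,59.463) → (131.195,95.908) (closed)

[3] `<path>` rectangle, #000000→engrave S158 F2595: (51.306,83.649) → (145.545,83.649) → (145.545,24.194) → (51.306,24.194) → (51.306,83.649) (closed)

[4] `<path>` cubic bezier, #0000ff→score S384 F1584: (130.102,109.498) → (127.633,102.012) → (144.996,103.451) → (163.372,110.830) → (163.942,121.164)

[5] `<polygon>` regular polygon, #0000ff→score S384 F1584: (49.715,76.452) → (32.879,76.490) → (27.713,92.513) → (41.355,102.378) → (54.953,92.452) → (49.715,76.452) (closed)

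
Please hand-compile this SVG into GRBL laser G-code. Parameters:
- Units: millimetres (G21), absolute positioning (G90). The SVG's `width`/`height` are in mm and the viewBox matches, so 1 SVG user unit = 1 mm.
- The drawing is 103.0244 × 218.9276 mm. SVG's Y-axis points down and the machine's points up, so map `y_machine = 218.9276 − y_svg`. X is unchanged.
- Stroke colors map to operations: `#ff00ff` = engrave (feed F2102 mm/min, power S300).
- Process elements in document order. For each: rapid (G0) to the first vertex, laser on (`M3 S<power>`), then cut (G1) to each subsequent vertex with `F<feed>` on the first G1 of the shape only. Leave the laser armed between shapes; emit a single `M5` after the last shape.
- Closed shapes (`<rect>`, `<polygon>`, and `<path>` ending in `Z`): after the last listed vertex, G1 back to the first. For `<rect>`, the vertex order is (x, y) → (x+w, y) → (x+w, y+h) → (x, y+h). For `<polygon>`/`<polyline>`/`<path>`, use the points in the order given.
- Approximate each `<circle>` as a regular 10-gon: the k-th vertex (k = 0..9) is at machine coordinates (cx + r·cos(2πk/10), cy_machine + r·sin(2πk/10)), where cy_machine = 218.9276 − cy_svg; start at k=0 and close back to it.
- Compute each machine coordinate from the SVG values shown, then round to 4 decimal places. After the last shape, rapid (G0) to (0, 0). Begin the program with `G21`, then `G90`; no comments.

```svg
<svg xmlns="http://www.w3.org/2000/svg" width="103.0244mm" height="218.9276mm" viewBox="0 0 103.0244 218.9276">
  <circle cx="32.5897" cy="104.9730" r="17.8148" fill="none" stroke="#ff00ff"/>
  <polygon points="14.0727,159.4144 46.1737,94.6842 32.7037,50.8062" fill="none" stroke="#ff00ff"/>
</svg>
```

G21
G90
G0 X50.4045 Y113.9546
M3 S300
G1 X47.0022 Y124.4259 F2102
G1 X38.0948 Y130.8975
G1 X27.0846 Y130.8975
G1 X18.1772 Y124.4259
G1 X14.7749 Y113.9546
G1 X18.1772 Y103.4833
G1 X27.0846 Y97.0117
G1 X38.0948 Y97.0117
G1 X47.0022 Y103.4833
G1 X50.4045 Y113.9546
G0 X14.0727 Y59.5132
M3 S300
G1 X46.1737 Y124.2434 F2102
G1 X32.7037 Y168.1214
G1 X14.0727 Y59.5132
M5
G0 X0.0000 Y0.0000

Since the viewBox matches the mm dimensions, user units are millimetres directly. The only transform is the Y-flip y_m = 218.9276 − y_svg.

Shape 1 is a circle drawn with `<circle>`. Its stroke #ff00ff means engrave at S300, F2102. After flipping Y the toolpath is (50.4045,113.9546) → (47.0022,124.4259) → (38.0948,130.8975) → (27.0846,130.8975) → (18.1772,124.4259) → (14.7749,113.9546) → (18.1772,103.4833) → (27.0846,97.0117) → (38.0948,97.0117) → (47.0022,103.4833) → (50.4045,113.9546), returning to the start.

Shape 2 is a closed polygon drawn with `<polygon>`. Its stroke #ff00ff means engrave at S300, F2102. After flipping Y the toolpath is (14.0727,59.5132) → (46.1737,124.2434) → (32.7037,168.1214) → (14.0727,59.5132), returning to the start.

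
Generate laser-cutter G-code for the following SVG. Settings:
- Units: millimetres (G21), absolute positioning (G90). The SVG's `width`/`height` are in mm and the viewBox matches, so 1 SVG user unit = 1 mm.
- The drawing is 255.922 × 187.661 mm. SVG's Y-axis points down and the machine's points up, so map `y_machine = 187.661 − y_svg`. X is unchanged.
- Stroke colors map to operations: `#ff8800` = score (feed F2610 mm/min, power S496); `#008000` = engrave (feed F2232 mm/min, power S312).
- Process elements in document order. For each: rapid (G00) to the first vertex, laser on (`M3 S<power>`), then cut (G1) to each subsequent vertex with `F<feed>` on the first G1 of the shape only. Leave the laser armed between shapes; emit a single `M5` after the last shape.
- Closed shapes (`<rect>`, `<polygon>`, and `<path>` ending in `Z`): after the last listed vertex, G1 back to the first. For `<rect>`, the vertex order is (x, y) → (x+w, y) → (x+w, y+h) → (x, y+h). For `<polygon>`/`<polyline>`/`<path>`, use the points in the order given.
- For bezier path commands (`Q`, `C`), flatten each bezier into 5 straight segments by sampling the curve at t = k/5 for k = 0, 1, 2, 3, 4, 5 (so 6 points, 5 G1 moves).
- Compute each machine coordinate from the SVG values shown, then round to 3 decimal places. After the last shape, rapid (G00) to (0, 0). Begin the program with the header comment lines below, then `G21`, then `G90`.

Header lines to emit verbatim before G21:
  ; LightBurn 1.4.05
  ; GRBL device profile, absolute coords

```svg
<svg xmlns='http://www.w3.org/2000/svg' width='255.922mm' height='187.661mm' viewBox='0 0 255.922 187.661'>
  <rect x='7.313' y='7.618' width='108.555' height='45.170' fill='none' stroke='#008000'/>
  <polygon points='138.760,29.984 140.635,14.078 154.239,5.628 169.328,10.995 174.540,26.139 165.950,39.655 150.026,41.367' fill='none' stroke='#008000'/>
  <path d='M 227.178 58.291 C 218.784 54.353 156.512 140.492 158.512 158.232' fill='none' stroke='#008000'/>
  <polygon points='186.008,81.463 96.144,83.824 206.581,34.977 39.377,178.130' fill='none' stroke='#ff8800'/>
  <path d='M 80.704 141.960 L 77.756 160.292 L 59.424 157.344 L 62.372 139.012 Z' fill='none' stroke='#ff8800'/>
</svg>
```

; LightBurn 1.4.05
; GRBL device profile, absolute coords
G21
G90
G00 X7.313 Y180.043
M3 S312
G1 X115.868 Y180.043 F2232
G1 X115.868 Y134.873
G1 X7.313 Y134.873
G1 X7.313 Y180.043
G00 X138.760 Y157.677
M3 S312
G1 X140.635 Y173.583 F2232
G1 X154.239 Y182.033
G1 X169.328 Y176.666
G1 X174.540 Y161.522
G1 X165.950 Y148.006
G1 X150.026 Y146.294
G1 X138.760 Y157.677
G00 X227.178 Y129.370
M3 S312
G1 X216.621 Y122.191 F2232
G1 X198.805 Y101.001
G1 X179.401 Y73.406
G1 X164.079 Y47.013
G1 X158.512 Y29.429
G00 X186.008 Y106.198
M3 S496
G1 X96.144 Y103.837 F2610
G1 X206.581 Y152.684
G1 X39.377 Y9.531
G1 X186.008 Y106.198
G00 X80.704 Y45.701
M3 S496
G1 X77.756 Y27.369 F2610
G1 X59.424 Y30.317
G1 X62.372 Y48.649
G1 X80.704 Y45.701
M5
G00 X0.000 Y0.000

1 u = 1 mm; y_m = 187.661 − y.

[1] `<rect>` rectangle, #008000→engrave S312 F2232: (7.313,180.043) → (115.868,180.043) → (115.868,134.873) → (7.313,134.873) → (7.313,180.043) (closed)

[2] `<polygon>` regular polygon, #008000→engrave S312 F2232: (138.760,157.677) → (140.635,173.583) → (154.239,182.033) → (169.328,176.666) → (174.540,161.522) → (165.950,148.006) → (150.026,146.294) → (138.760,157.677) (closed)

[3] `<path>` cubic bezier, #008000→engrave S312 F2232: (227.178,129.370) → (216.621,122.191) → (198.805,101.001) → (179.401,73.406) → (164.079,47.013) → (158.512,29.429)

[4] `<polygon>` closed polygon, #ff8800→score S496 F2610: (186.008,106.198) → (96.144,103.837) → (206.581,152.684) → (39.377,9.531) → (186.008,106.198) (closed)

[5] `<path>` regular polygon, #ff8800→score S496 F2610: (80.704,45.701) → (77.756,27.369) → (59.424,30.317) → (62.372,48.649) → (80.704,45.701) (closed)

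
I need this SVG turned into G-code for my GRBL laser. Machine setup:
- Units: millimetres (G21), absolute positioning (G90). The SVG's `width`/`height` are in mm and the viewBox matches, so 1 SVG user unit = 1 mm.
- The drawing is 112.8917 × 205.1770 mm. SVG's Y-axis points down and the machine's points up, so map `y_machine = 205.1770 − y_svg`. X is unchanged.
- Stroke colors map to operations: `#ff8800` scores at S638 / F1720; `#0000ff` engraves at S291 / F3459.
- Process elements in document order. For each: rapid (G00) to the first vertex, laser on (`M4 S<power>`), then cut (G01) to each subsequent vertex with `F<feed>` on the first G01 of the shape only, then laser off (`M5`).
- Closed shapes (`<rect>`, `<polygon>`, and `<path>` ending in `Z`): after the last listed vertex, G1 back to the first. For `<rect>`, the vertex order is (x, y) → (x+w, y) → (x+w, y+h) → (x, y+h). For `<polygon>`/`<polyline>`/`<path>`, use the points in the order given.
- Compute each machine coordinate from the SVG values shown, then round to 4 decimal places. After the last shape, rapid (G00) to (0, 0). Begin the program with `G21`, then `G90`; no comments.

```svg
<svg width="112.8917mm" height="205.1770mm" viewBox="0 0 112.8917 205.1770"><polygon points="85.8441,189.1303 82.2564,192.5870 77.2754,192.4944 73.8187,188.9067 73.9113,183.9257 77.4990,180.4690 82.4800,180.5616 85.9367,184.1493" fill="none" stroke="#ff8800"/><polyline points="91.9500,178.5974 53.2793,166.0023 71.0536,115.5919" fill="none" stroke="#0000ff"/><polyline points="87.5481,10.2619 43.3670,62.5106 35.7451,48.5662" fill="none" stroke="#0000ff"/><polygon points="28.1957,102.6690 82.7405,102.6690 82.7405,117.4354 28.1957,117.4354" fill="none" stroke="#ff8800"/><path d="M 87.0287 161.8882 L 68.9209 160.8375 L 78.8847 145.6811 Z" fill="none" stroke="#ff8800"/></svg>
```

1 u = 1 mm; y_m = 205.1770 − y.

[1] `<polygon>` regular polygon, #ff8800→score S638 F1720: (85.8441,16.0467) → (82.2564,12.5900) → (77.2754,12.6826) → (73.8187,16.2703) → (73.9113,21.2513) → (77.4990,24.7080) → (82.4800,24.6154) → (85.9367,21.0277) → (85.8441,16.0467) (closed)

[2] `<polyline>` open polyline, #0000ff→engrave S291 F3459: (91.9500,26.5796) → (53.2793,39.1747) → (71.0536,89.5851)

[3] `<polyline>` open polyline, #0000ff→engrave S291 F3459: (87.5481,194.9151) → (43.3670,142.6664) → (35.7451,156.6108)

[4] `<polygon>` rectangle, #ff8800→score S638 F1720: (28.1957,102.5080) → (82.7405,102.5080) → (82.7405,87.7416) → (28.1957,87.7416) → (28.1957,102.5080) (closed)

[5] `<path>` regular polygon, #ff8800→score S638 F1720: (87.0287,43.2888) → (68.9209,44.3395) → (78.8847,59.4959) → (87.0287,43.2888) (closed)

G21
G90
G00 X85.8441 Y16.0467
M4 S638
G01 X82.2564 Y12.5900 F1720
G01 X77.2754 Y12.6826
G01 X73.8187 Y16.2703
G01 X73.9113 Y21.2513
G01 X77.4990 Y24.7080
G01 X82.4800 Y24.6154
G01 X85.9367 Y21.0277
G01 X85.8441 Y16.0467
M5
G00 X91.9500 Y26.5796
M4 S291
G01 X53.2793 Y39.1747 F3459
G01 X71.0536 Y89.5851
M5
G00 X87.5481 Y194.9151
M4 S291
G01 X43.3670 Y142.6664 F3459
G01 X35.7451 Y156.6108
M5
G00 X28.1957 Y102.5080
M4 S638
G01 X82.7405 Y102.5080 F1720
G01 X82.7405 Y87.7416
G01 X28.1957 Y87.7416
G01 X28.1957 Y102.5080
M5
G00 X87.0287 Y43.2888
M4 S638
G01 X68.9209 Y44.3395 F1720
G01 X78.8847 Y59.4959
G01 X87.0287 Y43.2888
M5
G00 X0.0000 Y0.0000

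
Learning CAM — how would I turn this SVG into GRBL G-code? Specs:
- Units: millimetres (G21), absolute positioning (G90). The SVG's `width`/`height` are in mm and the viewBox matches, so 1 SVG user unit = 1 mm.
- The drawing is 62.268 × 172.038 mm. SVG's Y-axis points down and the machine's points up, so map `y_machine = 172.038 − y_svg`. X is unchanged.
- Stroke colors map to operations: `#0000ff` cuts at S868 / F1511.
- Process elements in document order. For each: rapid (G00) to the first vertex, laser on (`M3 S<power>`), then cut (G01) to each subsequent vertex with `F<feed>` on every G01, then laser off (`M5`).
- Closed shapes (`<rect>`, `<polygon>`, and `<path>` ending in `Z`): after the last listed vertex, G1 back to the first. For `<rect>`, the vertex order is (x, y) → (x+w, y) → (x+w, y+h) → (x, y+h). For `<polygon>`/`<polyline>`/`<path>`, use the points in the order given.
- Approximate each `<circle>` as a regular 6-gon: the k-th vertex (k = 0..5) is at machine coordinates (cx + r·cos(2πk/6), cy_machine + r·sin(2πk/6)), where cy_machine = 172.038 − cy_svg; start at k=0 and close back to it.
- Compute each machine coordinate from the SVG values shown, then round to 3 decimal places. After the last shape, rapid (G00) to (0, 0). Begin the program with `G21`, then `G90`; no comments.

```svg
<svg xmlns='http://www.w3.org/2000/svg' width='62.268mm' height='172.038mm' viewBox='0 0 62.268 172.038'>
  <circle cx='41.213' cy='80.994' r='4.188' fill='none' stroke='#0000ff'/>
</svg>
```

viewBox `0 0 62.268 172.038` with mm width/height → 1 unit = 1 mm. Flip: y_m = 172.038 − y_svg.

**Shape 1** — `<circle>` circle, stroke `#0000ff` → cut (S868, F1511). Machine vertices: (45.401,91.044) → (43.307,94.671) → (39.119,94.671) → (37.025,91.044) → (39.119,87.417) → (43.307,87.417) → (45.401,91.044). Closed: final G1 returns to the first vertex.

G21
G90
G00 X45.401 Y91.044
M3 S868
G01 X43.307 Y94.671 F1511
G01 X39.119 Y94.671 F1511
G01 X37.025 Y91.044 F1511
G01 X39.119 Y87.417 F1511
G01 X43.307 Y87.417 F1511
G01 X45.401 Y91.044 F1511
M5
G00 X0.000 Y0.000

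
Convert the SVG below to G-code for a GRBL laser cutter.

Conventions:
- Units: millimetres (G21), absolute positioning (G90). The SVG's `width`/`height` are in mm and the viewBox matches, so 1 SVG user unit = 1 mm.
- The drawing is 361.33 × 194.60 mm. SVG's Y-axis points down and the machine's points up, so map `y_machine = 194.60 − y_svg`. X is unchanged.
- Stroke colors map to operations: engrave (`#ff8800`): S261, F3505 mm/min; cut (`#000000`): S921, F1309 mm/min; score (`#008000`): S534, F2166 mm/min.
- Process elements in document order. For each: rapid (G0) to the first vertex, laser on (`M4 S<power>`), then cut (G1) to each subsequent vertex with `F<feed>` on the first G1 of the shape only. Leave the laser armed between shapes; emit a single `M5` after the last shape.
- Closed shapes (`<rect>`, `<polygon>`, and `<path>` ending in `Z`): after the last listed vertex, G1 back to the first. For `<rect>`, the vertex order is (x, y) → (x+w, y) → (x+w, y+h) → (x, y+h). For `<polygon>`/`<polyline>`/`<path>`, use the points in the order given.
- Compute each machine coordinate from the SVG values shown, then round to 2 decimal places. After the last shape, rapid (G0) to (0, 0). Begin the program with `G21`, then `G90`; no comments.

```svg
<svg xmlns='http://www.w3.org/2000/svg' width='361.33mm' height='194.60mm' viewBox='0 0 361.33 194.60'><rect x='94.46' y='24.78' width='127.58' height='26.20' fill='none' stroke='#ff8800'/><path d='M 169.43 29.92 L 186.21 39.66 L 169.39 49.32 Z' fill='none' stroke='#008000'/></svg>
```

G21
G90
G0 X94.46 Y169.82
M4 S261
G1 X222.04 Y169.82 F3505
G1 X222.04 Y143.62
G1 X94.46 Y143.62
G1 X94.46 Y169.82
G0 X169.43 Y164.68
M4 S534
G1 X186.21 Y154.94 F2166
G1 X169.39 Y145.28
G1 X169.43 Y164.68
M5
G0 X0.00 Y0.00

viewBox `0 0 361.33 194.60` with mm width/height → 1 unit = 1 mm. Flip: y_m = 194.60 − y_svg.

**Shape 1** — `<rect>` rectangle, stroke `#ff8800` → engrave (S261, F3505). Machine vertices: (94.46,169.82) → (222.04,169.82) → (222.04,143.62) → (94.46,143.62) → (94.46,169.82). Closed: final G1 returns to the first vertex.

**Shape 2** — `<path>` regular polygon, stroke `#008000` → score (S534, F2166). Machine vertices: (169.43,164.68) → (186.21,154.94) → (169.39,145.28) → (169.43,164.68). Closed: final G1 returns to the first vertex.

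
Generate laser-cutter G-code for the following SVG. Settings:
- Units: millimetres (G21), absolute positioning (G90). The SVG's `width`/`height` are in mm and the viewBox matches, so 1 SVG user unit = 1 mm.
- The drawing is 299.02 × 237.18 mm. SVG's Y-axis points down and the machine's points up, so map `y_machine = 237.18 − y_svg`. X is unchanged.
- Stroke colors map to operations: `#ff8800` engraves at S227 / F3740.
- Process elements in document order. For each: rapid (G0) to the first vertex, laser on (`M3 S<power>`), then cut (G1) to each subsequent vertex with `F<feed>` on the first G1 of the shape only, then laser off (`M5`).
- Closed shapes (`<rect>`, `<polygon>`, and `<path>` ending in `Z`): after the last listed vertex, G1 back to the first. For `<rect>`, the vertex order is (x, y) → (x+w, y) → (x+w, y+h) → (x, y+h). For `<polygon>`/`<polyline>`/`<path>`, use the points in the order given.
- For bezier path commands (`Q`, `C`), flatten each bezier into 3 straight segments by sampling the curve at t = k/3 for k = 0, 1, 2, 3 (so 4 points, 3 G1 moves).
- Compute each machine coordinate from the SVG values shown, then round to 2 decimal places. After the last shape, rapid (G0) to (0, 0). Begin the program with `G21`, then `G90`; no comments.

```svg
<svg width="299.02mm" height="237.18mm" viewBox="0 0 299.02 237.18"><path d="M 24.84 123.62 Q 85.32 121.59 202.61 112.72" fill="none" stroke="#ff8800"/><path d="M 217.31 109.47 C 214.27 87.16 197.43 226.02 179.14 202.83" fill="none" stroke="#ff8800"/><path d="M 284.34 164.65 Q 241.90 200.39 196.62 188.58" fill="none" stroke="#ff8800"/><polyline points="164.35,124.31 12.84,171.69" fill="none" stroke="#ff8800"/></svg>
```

G21
G90
G0 X24.84 Y113.56
M3 S227
G1 X71.47 Y115.67 F3740
G1 X130.73 Y119.31
G1 X202.61 Y124.46
M5
G0 X217.31 Y127.71
M3 S227
G1 X210.13 Y108.27 F3740
G1 X196.49 Y53.21
G1 X179.14 Y34.35
M5
G0 X284.34 Y72.53
M3 S227
G1 X255.73 Y53.99 F3740
G1 X226.49 Y46.01
G1 X196.62 Y48.60
M5
G0 X164.35 Y112.87
M3 S227
G1 X12.84 Y65.49 F3740
M5
G0 X0.00 Y0.00

1 u = 1 mm; y_m = 237.18 − y.

[1] `<path>` quadratic bezier, #ff8800→engrave S227 F3740: (24.84,113.56) → (71.47,115.67) → (130.73,119.31) → (202.61,124.46)

[2] `<path>` cubic bezier, #ff8800→engrave S227 F3740: (217.31,127.71) → (210.13,108.27) → (196.49,53.21) → (179.14,34.35)

[3] `<path>` quadratic bezier, #ff8800→engrave S227 F3740: (284.34,72.53) → (255.73,53.99) → (226.49,46.01) → (196.62,48.60)

[4] `<polyline>` line segment, #ff8800→engrave S227 F3740: (164.35,112.87) → (12.84,65.49)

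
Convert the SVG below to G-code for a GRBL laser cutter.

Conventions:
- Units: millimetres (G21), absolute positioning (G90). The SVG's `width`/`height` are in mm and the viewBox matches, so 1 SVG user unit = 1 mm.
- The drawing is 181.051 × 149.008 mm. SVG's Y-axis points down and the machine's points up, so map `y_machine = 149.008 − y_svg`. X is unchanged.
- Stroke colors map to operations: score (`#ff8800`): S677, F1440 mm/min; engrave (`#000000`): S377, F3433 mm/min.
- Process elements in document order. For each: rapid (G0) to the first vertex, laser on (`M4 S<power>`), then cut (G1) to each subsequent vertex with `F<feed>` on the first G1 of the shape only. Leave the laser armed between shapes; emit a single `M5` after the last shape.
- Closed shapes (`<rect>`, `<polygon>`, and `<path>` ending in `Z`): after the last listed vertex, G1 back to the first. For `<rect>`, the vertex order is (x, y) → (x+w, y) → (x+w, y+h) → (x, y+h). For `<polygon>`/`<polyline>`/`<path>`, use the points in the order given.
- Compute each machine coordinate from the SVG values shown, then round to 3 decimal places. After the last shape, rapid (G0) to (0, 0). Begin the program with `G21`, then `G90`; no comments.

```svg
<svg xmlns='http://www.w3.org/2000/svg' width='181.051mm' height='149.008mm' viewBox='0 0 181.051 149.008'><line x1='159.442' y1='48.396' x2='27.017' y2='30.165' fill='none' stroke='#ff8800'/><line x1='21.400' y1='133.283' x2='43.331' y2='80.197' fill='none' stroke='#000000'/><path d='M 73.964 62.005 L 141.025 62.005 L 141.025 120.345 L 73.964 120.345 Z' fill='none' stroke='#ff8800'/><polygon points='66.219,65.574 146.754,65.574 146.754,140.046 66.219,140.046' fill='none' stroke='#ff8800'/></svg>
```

Since the viewBox matches the mm dimensions, user units are millimetres directly. The only transform is the Y-flip y_m = 149.008 − y_svg.

Shape 1 is a line segment drawn with `<line>`. Its stroke #ff8800 means score at S677, F1440. After flipping Y the toolpath is (159.442,100.612) → (27.017,118.843).

Shape 2 is a line segment drawn with `<line>`. Its stroke #000000 means engrave at S377, F3433. After flipping Y the toolpath is (21.400,15.725) → (43.331,68.811).

Shape 3 is a rectangle drawn with `<path>`. Its stroke #ff8800 means score at S677, F1440. After flipping Y the toolpath is (73.964,87.003) → (141.025,87.003) → (141.025,28.663) → (73.964,28.663) → (73.964,87.003), returning to the start.

Shape 4 is a rectangle drawn with `<polygon>`. Its stroke #ff8800 means score at S677, F1440. After flipping Y the toolpath is (66.219,83.434) → (146.754,83.434) → (146.754,8.962) → (66.219,8.962) → (66.219,83.434), returning to the start.

G21
G90
G0 X159.442 Y100.612
M4 S677
G1 X27.017 Y118.843 F1440
G0 X21.400 Y15.725
M4 S377
G1 X43.331 Y68.811 F3433
G0 X73.964 Y87.003
M4 S677
G1 X141.025 Y87.003 F1440
G1 X141.025 Y28.663
G1 X73.964 Y28.663
G1 X73.964 Y87.003
G0 X66.219 Y83.434
M4 S677
G1 X146.754 Y83.434 F1440
G1 X146.754 Y8.962
G1 X66.219 Y8.962
G1 X66.219 Y83.434
M5
G0 X0.000 Y0.000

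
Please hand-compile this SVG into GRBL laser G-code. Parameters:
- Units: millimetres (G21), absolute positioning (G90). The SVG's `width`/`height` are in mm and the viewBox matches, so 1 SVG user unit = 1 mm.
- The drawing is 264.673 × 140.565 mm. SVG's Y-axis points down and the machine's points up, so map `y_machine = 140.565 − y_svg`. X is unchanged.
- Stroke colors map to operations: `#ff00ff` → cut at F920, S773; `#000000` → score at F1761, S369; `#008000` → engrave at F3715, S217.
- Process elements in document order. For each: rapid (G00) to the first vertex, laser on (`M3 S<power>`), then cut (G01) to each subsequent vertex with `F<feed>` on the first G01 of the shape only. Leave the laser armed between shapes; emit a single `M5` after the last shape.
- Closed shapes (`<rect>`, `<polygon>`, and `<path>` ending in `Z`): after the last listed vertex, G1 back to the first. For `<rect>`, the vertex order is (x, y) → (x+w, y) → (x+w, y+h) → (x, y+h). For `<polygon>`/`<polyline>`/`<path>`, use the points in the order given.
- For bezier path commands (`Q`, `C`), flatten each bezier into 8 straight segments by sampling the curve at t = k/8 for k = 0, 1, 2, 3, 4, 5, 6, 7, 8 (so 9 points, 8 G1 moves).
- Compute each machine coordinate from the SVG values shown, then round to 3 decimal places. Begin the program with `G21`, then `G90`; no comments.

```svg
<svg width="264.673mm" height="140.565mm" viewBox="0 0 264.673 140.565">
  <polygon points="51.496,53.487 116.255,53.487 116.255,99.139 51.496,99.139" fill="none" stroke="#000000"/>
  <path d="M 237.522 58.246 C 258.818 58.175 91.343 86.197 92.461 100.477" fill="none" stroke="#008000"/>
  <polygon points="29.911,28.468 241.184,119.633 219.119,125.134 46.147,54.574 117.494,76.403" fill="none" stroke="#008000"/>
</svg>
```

G21
G90
G00 X51.496 Y87.078
M3 S369
G01 X116.255 Y87.078 F1761
G01 X116.255 Y41.426
G01 X51.496 Y41.426
G01 X51.496 Y87.078
G00 X237.522 Y82.319
M3 S217
G01 X237.357 Y81.110 F3715
G01 X223.683 Y77.758
G01 X200.688 Y72.753
G01 X172.558 Y66.585
G01 X143.483 Y59.744
G01 X117.650 Y52.721
G01 X99.247 Y46.005
G01 X92.461 Y40.088
G00 X29.911 Y112.097
M3 S217
G01 X241.184 Y20.932 F3715
G01 X219.119 Y15.431
G01 X46.147 Y85.991
G01 X117.494 Y64.162
G01 X29.911 Y112.097
M5

Since the viewBox matches the mm dimensions, user units are millimetres directly. The only transform is the Y-flip y_m = 140.565 − y_svg.

Shape 1 is a rectangle drawn with `<polygon>`. Its stroke #000000 means score at S369, F1761. After flipping Y the toolpath is (51.496,87.078) → (116.255,87.078) → (116.255,41.426) → (51.496,41.426) → (51.496,87.078), returning to the start.

Shape 2 is a cubic bezier drawn with `<path>`. Its stroke #008000 means engrave at S217, F3715. After flipping Y the toolpath is (237.522,82.319) → (237.357,81.110) → (223.683,77.758) → (200.688,72.753) → (172.558,66.585) → (143.483,59.744) → (117.650,52.721) → (99.247,46.005) → (92.461,40.088).

Shape 3 is a closed polygon drawn with `<polygon>`. Its stroke #008000 means engrave at S217, F3715. After flipping Y the toolpath is (29.911,112.097) → (241.184,20.932) → (219.119,15.431) → (46.147,85.991) → (117.494,64.162) → (29.911,112.097), returning to the start.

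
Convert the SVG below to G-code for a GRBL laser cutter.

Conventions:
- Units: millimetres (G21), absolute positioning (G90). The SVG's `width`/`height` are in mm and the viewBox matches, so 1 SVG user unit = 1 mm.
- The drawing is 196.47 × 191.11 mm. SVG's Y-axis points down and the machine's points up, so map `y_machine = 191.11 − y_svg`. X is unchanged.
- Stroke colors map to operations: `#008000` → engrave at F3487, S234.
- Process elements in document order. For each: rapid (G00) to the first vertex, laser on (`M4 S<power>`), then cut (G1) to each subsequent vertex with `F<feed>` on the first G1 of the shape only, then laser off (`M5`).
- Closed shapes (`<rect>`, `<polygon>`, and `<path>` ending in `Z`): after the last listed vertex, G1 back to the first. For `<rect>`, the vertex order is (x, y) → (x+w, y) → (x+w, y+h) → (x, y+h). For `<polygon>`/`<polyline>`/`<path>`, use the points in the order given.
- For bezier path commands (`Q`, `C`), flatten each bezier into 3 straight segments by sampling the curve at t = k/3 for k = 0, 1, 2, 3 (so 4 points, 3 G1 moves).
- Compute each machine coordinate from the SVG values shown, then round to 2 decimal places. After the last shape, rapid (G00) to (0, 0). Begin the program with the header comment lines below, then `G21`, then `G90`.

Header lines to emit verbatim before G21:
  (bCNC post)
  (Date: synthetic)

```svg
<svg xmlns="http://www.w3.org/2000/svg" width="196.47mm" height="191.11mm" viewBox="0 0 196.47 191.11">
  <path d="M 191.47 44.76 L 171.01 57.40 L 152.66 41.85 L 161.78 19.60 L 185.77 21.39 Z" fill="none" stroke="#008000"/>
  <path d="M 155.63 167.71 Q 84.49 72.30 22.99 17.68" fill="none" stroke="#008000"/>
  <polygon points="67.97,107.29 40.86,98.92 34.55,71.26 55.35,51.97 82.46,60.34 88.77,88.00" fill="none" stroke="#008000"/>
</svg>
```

(bCNC post)
(Date: synthetic)
G21
G90
G00 X191.47 Y146.35
M4 S234
G1 X171.01 Y133.71 F3487
G1 X152.66 Y149.26
G1 X161.78 Y171.51
G1 X185.77 Y169.72
G1 X191.47 Y146.35
M5
G00 X155.63 Y23.40
M4 S234
G1 X109.27 Y82.47 F3487
G1 X65.06 Y132.48
G1 X22.99 Y173.43
M5
G00 X67.97 Y83.82
M4 S234
G1 X40.86 Y92.19 F3487
G1 X34.55 Y119.85
G1 X55.35 Y139.14
G1 X82.46 Y130.77
G1 X88.77 Y103.11
G1 X67.97 Y83.82
M5
G00 X0.00 Y0.00

viewBox `0 0 196.47 191.11` with mm width/height → 1 unit = 1 mm. Flip: y_m = 191.11 − y_svg.

**Shape 1** — `<path>` regular polygon, stroke `#008000` → engrave (S234, F3487). Machine vertices: (191.47,146.35) → (171.01,133.71) → (152.66,149.26) → (161.78,171.51) → (185.77,169.72) → (191.47,146.35). Closed: final G1 returns to the first vertex.

**Shape 2** — `<path>` quadratic bezier, stroke `#008000` → engrave (S234, F3487). Control points (SVG): P0=(155.63,167.71), P1=(84.49,72.30), P2=(22.99,17.68); sampled at t=k/3. Machine vertices: (155.63,23.40) → (109.27,82.47) → (65.06,132.48) → (22.99,173.43). Open path.

**Shape 3** — `<polygon>` regular polygon, stroke `#008000` → engrave (S234, F3487). Machine vertices: (67.97,83.82) → (40.86,92.19) → (34.55,119.85) → (55.35,139.14) → (82.46,130.77) → (88.77,103.11) → (67.97,83.82). Closed: final G1 returns to the first vertex.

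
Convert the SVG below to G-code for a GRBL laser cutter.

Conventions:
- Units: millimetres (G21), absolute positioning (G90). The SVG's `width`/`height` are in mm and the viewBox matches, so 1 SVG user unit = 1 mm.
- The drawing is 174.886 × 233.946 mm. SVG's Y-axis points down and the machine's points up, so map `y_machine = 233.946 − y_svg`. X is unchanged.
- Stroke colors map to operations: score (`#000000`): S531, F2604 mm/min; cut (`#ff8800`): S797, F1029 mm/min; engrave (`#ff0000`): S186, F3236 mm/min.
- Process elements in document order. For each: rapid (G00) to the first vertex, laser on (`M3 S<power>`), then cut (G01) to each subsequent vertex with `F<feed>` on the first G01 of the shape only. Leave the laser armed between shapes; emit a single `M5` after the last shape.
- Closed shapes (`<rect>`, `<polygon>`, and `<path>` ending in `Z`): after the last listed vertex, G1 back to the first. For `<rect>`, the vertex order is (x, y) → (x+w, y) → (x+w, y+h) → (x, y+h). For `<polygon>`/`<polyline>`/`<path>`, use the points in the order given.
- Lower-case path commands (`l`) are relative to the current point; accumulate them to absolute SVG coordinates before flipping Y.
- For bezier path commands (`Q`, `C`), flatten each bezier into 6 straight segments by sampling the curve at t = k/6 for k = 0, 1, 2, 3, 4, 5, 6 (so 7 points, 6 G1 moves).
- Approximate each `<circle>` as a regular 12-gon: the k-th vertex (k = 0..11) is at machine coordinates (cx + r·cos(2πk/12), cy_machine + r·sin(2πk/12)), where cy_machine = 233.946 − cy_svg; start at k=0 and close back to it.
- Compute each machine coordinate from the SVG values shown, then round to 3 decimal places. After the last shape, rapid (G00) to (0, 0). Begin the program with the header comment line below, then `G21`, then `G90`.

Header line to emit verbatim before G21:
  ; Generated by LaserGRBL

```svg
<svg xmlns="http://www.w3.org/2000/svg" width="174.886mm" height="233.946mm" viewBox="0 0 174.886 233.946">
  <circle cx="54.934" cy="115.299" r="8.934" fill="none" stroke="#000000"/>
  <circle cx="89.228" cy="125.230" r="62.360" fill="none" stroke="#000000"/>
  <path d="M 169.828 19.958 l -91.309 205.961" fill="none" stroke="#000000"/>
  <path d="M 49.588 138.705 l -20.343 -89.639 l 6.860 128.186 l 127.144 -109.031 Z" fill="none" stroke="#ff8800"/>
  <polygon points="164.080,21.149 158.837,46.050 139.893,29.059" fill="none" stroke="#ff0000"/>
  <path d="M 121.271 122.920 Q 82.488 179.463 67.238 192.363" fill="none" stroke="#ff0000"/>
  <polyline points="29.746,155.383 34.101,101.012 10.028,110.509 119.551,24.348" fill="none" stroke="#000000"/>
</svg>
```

Since the viewBox matches the mm dimensions, user units are millimetres directly. The only transform is the Y-flip y_m = 233.946 − y_svg.

Shape 1 is a circle drawn with `<circle>`. Its stroke #000000 means score at S531, F2604. After flipping Y the toolpath is (63.868,118.647) → (62.671,123.114) → (59.401,126.384) → (54.934,127.581) → (50.467,126.384) → (47.197,123.114) → (46.000,118.647) → (47.197,114.180) → (50.467,110.910) → (54.934,109.713) → (59.401,110.910) → (62.671,114.180) → (63.868,118.647), returning to the start.

Shape 2 is a circle drawn with `<circle>`. Its stroke #000000 means score at S531, F2604. After flipping Y the toolpath is (151.588,108.716) → (143.233,139.896) → (120.408,162.721) → (89.228,171.076) → (58.048,162.721) → (35.223,139.896) → (26.868,108.716) → (35.223,77.536) → (58.048,54.711) → (89.228,46.356) → (120.408,54.711) → (143.233,77.536) → (151.588,108.716), returning to the start.

Shape 3 is a line segment drawn with `<path>`. Its stroke #000000 means score at S531, F2604. After flipping Y the toolpath is (169.828,213.988) → (78.519,8.027).

Shape 4 is a closed polygon drawn with `<path>`. Its stroke #ff8800 means cut at S797, F1029. After flipping Y the toolpath is (49.588,95.241) → (29.245,184.880) → (36.105,56.694) → (163.249,165.725) → (49.588,95.241), returning to the start.

Shape 5 is a regular polygon drawn with `<polygon>`. Its stroke #ff0000 means engrave at S186, F3236. After flipping Y the toolpath is (164.080,212.797) → (158.837,187.896) → (139.893,204.887) → (164.080,212.797), returning to the start.

Shape 6 is a quadratic bezier drawn with `<path>`. Its stroke #ff0000 means engrave at S186, F3236. After flipping Y the toolpath is (121.271,111.026) → (108.997,93.391) → (98.030,78.180) → (88.371,65.394) → (80.019,55.032) → (72.975,47.095) → (67.238,41.583).

Shape 7 is a open polyline drawn with `<polyline>`. Its stroke #000000 means score at S531, F2604. After flipping Y the toolpath is (29.746,78.563) → (34.101,132.934) → (10.028,123.437) → (119.551,209.598).

; Generated by LaserGRBL
G21
G90
G00 X63.868 Y118.647
M3 S531
G01 X62.671 Y123.114 F2604
G01 X59.401 Y126.384
G01 X54.934 Y127.581
G01 X50.467 Y126.384
G01 X47.197 Y123.114
G01 X46.000 Y118.647
G01 X47.197 Y114.180
G01 X50.467 Y110.910
G01 X54.934 Y109.713
G01 X59.401 Y110.910
G01 X62.671 Y114.180
G01 X63.868 Y118.647
G00 X151.588 Y108.716
M3 S531
G01 X143.233 Y139.896 F2604
G01 X120.408 Y162.721
G01 X89.228 Y171.076
G01 X58.048 Y162.721
G01 X35.223 Y139.896
G01 X26.868 Y108.716
G01 X35.223 Y77.536
G01 X58.048 Y54.711
G01 X89.228 Y46.356
G01 X120.408 Y54.711
G01 X143.233 Y77.536
G01 X151.588 Y108.716
G00 X169.828 Y213.988
M3 S531
G01 X78.519 Y8.027 F2604
G00 X49.588 Y95.241
M3 S797
G01 X29.245 Y184.880 F1029
G01 X36.105 Y56.694
G01 X163.249 Y165.725
G01 X49.588 Y95.241
G00 X164.080 Y212.797
M3 S186
G01 X158.837 Y187.896 F3236
G01 X139.893 Y204.887
G01 X164.080 Y212.797
G00 X121.271 Y111.026
M3 S186
G01 X108.997 Y93.391 F3236
G01 X98.030 Y78.180
G01 X88.371 Y65.394
G01 X80.019 Y55.032
G01 X72.975 Y47.095
G01 X67.238 Y41.583
G00 X29.746 Y78.563
M3 S531
G01 X34.101 Y132.934 F2604
G01 X10.028 Y123.437
G01 X119.551 Y209.598
M5
G00 X0.000 Y0.000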